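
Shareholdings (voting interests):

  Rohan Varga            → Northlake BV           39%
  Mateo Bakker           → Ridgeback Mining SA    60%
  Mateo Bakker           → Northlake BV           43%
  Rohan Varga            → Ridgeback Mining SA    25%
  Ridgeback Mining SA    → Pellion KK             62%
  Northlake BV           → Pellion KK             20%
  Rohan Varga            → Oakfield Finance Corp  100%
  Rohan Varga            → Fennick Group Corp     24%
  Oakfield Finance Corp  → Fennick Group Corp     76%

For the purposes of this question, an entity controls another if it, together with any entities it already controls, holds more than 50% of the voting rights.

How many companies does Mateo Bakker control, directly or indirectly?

Mateo holds 60% of Ridgeback, so Mateo controls Ridgeback.
Ridgeback holds 62% of Pellion, so Mateo controls Pellion.
No other company's threshold is met.
Mateo controls 2 companies.

2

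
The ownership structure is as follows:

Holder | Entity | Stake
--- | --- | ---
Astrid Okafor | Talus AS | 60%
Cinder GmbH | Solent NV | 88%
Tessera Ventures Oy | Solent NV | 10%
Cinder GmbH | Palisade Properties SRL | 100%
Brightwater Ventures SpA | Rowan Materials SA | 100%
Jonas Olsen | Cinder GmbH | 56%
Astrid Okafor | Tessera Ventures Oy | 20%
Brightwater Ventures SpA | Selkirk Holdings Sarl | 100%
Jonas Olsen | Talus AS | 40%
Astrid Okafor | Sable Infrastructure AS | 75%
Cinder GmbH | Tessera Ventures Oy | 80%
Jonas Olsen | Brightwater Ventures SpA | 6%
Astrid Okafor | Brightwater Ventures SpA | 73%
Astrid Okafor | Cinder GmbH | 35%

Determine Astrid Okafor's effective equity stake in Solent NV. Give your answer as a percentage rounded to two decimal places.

Astrid reaches Solent along 3 paths.
Via Cinder: 35% × 88% = 30.8%.
Via Tessera: 20% × 10% = 2%.
Via Cinder → Tessera: 35% × 80% × 10% = 2.8%.
Total: 30.8% + 2% + 2.8% = 35.6%.
Rounded: 35.60%.

35.60%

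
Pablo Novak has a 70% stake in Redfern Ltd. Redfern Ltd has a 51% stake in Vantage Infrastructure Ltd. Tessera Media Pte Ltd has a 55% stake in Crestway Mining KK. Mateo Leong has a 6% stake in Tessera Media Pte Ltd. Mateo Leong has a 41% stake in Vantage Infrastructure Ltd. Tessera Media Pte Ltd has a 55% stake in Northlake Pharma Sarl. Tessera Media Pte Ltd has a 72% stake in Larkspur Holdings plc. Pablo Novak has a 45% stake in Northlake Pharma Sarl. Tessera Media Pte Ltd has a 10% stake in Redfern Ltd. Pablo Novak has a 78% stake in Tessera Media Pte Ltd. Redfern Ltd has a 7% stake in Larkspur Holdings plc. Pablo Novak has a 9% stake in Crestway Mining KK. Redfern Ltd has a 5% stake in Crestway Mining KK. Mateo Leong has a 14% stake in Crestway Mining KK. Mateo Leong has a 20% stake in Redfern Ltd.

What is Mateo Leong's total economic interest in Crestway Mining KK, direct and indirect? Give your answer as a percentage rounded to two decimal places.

Mateo reaches Crestway along 4 paths.
Via Tessera: 6% × 55% = 3.3%.
Via Tessera → Redfern: 6% × 10% × 5% = 0.03%.
Via Redfern: 20% × 5% = 1%.
Direct stake: 14% = 14%.
Total: 3.3% + 0.03% + 1% + 14% = 18.33%.

18.33%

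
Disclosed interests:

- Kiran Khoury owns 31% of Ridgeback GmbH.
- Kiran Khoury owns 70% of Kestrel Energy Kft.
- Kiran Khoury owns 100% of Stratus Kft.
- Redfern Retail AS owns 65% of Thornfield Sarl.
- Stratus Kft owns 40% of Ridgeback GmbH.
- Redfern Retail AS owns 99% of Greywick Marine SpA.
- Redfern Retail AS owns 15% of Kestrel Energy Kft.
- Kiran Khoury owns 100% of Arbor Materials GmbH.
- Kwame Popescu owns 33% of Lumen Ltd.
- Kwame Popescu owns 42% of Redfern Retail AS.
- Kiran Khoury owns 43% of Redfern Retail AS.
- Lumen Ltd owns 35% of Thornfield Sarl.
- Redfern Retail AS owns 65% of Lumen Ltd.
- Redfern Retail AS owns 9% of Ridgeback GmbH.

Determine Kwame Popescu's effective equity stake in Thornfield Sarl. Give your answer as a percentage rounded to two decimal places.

48.41%

Kwame reaches Thornfield along 3 paths.
Via Redfern: 42% × 65% = 27.3%.
Via Lumen: 33% × 35% = 11.55%.
Via Redfern → Lumen: 42% × 65% × 35% = 9.555%.
Total: 27.3% + 11.55% + 9.555% = 48.405%.
Rounded: 48.41%.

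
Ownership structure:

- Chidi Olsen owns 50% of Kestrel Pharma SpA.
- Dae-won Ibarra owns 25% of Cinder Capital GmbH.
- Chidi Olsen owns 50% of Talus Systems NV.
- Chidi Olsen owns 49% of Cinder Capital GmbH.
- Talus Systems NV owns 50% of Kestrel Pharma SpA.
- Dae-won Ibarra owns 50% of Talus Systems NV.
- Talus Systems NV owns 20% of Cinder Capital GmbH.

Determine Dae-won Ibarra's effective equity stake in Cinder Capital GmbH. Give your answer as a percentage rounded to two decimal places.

35.00%

Dae-won reaches Cinder along 2 paths.
Direct stake: 25% = 25%.
Via Talus: 50% × 20% = 10%.
Total: 25% + 10% = 35%.
Rounded: 35.00%.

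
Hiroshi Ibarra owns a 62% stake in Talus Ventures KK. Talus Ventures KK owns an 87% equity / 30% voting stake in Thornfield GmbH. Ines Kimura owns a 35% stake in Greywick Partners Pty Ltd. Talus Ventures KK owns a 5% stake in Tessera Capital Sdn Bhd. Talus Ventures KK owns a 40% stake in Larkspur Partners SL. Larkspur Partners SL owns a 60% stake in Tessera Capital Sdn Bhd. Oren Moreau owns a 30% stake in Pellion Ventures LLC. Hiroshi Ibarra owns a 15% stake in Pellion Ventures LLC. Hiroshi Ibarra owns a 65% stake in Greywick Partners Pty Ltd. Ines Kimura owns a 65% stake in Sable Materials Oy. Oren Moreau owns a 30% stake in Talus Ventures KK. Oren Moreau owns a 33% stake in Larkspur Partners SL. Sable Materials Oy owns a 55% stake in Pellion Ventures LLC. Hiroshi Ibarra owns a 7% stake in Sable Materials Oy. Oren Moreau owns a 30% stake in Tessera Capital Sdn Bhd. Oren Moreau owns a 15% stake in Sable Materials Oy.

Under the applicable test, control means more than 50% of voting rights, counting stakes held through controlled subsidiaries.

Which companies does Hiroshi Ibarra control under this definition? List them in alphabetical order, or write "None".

Greywick Partners Pty Ltd, Talus Ventures KK

Hiroshi holds 62% of Talus, so Hiroshi controls Talus.
Hiroshi holds 65% of Greywick, so Hiroshi controls Greywick.
No other company's threshold is met.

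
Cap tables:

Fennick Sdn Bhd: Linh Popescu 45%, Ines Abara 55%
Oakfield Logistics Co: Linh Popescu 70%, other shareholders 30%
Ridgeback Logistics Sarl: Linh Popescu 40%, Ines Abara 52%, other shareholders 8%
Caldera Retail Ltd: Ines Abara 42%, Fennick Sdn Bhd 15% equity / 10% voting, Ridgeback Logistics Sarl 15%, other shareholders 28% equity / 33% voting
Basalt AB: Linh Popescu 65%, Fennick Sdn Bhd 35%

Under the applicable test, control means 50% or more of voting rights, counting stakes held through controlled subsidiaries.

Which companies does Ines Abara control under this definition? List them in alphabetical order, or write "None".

Ines holds 55% of Fennick, so Ines controls Fennick.
Ines holds 52% of Ridgeback, so Ines controls Ridgeback.
Ines and Fennick and Ridgeback together hold 42% + 10% + 15% = 67% of Caldera, so Ines controls Caldera.
No other company's threshold is met.

Caldera Retail Ltd, Fennick Sdn Bhd, Ridgeback Logistics Sarl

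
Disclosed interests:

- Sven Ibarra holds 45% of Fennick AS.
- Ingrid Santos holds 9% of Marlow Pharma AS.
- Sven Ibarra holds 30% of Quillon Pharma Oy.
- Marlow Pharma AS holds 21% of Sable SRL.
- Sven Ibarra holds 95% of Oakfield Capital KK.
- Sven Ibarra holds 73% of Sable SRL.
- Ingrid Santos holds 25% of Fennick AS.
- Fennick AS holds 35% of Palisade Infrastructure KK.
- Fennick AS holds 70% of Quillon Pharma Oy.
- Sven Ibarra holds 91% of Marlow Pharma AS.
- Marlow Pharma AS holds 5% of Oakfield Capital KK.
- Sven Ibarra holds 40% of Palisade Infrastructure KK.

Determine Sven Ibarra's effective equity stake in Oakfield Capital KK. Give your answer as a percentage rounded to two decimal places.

Sven reaches Oakfield along 2 paths.
Via Marlow: 91% × 5% = 4.55%.
Direct stake: 95% = 95%.
Total: 4.55% + 95% = 99.55%.

99.55%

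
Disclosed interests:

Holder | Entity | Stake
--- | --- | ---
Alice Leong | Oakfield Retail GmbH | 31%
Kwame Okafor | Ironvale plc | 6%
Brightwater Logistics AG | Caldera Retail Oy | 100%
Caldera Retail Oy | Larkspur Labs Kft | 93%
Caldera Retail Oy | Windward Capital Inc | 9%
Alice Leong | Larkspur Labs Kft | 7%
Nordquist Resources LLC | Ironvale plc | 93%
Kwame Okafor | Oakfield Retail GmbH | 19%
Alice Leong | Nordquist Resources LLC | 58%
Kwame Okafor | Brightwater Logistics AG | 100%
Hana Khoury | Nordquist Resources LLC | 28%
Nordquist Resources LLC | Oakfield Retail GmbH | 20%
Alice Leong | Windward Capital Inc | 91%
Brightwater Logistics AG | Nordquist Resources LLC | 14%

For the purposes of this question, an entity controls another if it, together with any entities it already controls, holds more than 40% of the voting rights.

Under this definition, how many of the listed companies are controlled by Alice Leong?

4

Alice holds 58% of Nordquist, so Alice controls Nordquist.
Alice holds 91% of Windward, so Alice controls Windward.
Alice and Nordquist together hold 31% + 20% = 51% of Oakfield, so Alice controls Oakfield.
Nordquist holds 93% of Ironvale, so Alice controls Ironvale.
No other company's threshold is met.
Alice controls 4 companies.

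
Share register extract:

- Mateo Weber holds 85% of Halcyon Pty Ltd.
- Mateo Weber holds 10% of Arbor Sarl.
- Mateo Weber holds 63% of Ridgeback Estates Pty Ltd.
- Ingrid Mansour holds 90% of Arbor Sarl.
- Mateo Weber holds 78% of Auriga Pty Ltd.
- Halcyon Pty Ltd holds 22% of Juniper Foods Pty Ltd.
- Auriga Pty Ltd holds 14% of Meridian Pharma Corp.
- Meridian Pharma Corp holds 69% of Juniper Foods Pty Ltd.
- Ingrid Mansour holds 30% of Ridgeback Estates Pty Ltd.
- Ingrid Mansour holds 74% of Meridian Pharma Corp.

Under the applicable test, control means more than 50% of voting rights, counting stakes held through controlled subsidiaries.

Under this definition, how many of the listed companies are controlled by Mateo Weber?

3

Mateo holds 63% of Ridgeback, so Mateo controls Ridgeback.
Mateo holds 78% of Auriga, so Mateo controls Auriga.
Mateo holds 85% of Halcyon, so Mateo controls Halcyon.
No other company's threshold is met.
Mateo controls 3 companies.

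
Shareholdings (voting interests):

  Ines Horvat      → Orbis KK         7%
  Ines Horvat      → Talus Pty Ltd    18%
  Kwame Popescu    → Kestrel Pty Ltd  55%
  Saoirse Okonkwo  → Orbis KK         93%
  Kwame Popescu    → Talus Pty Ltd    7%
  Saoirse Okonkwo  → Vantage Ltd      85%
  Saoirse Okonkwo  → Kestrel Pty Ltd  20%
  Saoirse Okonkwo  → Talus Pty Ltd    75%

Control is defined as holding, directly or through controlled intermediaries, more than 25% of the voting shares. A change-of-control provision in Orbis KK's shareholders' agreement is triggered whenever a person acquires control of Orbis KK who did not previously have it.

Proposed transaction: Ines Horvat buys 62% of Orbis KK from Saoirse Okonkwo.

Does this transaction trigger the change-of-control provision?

Yes

The purchase adds only to Ines's holdings (Saoirse's stake shrinks), so Ines is the only person who could newly come to control Orbis.
Ines's largest direct stake is 18% in Talus, which does not meet the threshold, so Ines controls no company.
In Orbis, Ines's side holds only 7%, not > 25%.
So before the transaction, Ines does not control Orbis.
After the purchase, Ines's direct stake in Orbis rises to 7% + 62% = 69%, and Saoirse's stake falls to 31%.
Ines holds 69% of Orbis, so Ines controls Orbis.
Ines did not control Orbis before and does after, so the clause is triggered.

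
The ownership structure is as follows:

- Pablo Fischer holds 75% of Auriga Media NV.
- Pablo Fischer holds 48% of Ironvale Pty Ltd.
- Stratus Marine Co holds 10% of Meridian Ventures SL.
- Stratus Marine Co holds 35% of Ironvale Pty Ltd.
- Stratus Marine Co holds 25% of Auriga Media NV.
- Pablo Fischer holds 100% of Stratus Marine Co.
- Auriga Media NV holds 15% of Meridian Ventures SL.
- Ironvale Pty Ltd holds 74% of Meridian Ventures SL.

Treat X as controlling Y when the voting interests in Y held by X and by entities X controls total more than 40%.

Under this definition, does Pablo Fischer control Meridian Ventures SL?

Yes

Pablo holds 100% of Stratus, so Pablo controls Stratus.
Stratus and Pablo together hold 25% + 75% = 100% of Auriga, so Pablo controls Auriga.
Stratus and Pablo together hold 35% + 48% = 83% of Ironvale, so Pablo controls Ironvale.
Auriga and Ironvale and Stratus together hold 15% + 74% + 10% = 99% of Meridian, so Pablo controls Meridian.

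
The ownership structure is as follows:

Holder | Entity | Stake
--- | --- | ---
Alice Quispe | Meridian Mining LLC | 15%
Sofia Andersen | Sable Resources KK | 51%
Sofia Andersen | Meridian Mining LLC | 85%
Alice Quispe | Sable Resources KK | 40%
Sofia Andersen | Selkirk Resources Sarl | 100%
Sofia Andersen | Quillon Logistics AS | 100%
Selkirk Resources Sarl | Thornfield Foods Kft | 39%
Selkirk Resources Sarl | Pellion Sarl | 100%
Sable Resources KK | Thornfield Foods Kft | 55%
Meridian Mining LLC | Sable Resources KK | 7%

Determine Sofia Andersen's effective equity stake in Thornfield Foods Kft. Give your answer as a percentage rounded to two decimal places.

Sofia reaches Thornfield along 3 paths.
Via Selkirk: 100% × 39% = 39%.
Via Sable: 51% × 55% = 28.05%.
Via Meridian → Sable: 85% × 7% × 55% = 3.2725%.
Total: 39% + 28.05% + 3.2725% = 70.3225%.
Rounded: 70.32%.

70.32%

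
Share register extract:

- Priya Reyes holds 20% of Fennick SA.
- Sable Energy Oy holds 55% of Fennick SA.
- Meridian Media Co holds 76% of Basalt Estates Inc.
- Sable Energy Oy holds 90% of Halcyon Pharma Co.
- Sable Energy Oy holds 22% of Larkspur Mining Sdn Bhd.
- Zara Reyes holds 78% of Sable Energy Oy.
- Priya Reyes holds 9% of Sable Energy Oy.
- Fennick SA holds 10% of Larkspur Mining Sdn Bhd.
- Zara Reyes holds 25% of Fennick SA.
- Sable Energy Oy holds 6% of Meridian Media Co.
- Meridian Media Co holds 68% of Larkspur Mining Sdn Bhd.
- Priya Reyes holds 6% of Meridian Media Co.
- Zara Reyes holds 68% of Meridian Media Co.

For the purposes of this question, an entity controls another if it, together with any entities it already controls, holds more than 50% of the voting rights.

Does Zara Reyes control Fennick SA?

Zara holds 78% of Sable, so Zara controls Sable.
Sable and Zara together hold 55% + 25% = 80% of Fennick, so Zara controls Fennick.

Yes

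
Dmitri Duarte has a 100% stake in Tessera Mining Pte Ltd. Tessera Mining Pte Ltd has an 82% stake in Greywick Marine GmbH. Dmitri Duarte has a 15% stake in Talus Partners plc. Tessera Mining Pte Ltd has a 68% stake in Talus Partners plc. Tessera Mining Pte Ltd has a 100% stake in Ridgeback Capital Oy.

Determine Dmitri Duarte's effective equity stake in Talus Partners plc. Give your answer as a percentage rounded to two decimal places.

Dmitri reaches Talus along 2 paths.
Direct stake: 15% = 15%.
Via Tessera: 100% × 68% = 68%.
Total: 15% + 68% = 83%.
Rounded: 83.00%.

83.00%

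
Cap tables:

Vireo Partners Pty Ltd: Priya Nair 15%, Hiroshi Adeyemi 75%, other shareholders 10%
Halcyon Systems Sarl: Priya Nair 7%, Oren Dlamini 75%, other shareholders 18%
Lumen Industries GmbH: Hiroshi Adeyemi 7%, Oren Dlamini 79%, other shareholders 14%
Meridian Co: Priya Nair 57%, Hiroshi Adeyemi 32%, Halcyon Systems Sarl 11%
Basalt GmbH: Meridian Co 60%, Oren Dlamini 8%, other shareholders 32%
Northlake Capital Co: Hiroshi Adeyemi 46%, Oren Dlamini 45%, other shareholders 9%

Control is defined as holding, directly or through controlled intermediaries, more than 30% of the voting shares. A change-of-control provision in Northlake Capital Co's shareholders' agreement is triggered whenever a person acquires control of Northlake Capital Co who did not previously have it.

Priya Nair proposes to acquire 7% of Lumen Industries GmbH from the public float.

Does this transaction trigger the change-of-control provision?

No

The purchase changes only Priya's holdings, so Priya is the only person who could newly come to control Northlake.
Priya holds 57% of Meridian, so Priya controls Meridian.
Meridian holds 60% of Basalt, so Priya controls Basalt.
Neither Priya nor any entity Priya controls holds any voting interest in Northlake.
So before the transaction, Priya does not control Northlake.
After the purchase, Priya holds 7% of Lumen directly.
Priya's side now holds 7% of Lumen, not > 30%, so Priya still does not control Lumen.
After the transaction, neither Priya nor any entity Priya controls holds a voting interest in Northlake, so Priya still does not control it.
No new person acquires control, so the clause is not triggered.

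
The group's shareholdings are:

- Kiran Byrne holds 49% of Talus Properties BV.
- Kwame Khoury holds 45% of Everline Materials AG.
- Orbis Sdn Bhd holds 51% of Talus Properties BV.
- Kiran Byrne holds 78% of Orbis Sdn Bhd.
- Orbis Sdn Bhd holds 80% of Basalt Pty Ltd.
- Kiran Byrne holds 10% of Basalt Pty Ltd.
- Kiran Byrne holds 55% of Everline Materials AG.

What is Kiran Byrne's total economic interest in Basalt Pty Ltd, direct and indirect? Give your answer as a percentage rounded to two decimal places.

72.40%

Kiran reaches Basalt along 2 paths.
Via Orbis: 78% × 80% = 62.4%.
Direct stake: 10% = 10%.
Total: 62.4% + 10% = 72.4%.
Rounded: 72.40%.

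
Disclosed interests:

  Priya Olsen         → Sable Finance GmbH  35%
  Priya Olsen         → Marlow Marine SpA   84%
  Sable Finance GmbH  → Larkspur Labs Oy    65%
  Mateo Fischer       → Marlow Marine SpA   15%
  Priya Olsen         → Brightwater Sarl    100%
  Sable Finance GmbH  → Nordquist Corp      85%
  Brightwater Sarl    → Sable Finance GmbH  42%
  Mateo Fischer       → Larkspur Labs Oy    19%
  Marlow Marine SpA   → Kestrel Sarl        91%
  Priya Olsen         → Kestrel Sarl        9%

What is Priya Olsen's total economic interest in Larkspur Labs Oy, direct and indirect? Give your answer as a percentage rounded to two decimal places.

Priya reaches Larkspur along 2 paths.
Via Brightwater → Sable: 100% × 42% × 65% = 27.3%.
Via Sable: 35% × 65% = 22.75%.
Total: 27.3% + 22.75% = 50.05%.

50.05%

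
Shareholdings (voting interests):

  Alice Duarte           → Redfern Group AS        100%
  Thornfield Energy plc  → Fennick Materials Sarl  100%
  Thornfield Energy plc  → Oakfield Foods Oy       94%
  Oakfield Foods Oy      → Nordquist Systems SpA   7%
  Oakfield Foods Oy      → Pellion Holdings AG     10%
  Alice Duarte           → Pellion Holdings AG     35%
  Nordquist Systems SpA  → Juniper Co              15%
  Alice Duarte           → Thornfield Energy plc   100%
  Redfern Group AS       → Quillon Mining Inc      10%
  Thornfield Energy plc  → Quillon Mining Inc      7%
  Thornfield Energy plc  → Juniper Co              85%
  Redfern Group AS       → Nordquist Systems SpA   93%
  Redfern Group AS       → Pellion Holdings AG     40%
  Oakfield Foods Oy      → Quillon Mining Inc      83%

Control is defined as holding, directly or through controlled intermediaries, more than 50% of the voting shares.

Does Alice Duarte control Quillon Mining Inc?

Yes

Alice holds 100% of Redfern, so Alice controls Redfern.
Alice holds 100% of Thornfield, so Alice controls Thornfield.
Thornfield holds 94% of Oakfield, so Alice controls Oakfield.
Redfern and Thornfield and Oakfield together hold 10% + 7% + 83% = 100% of Quillon, so Alice controls Quillon.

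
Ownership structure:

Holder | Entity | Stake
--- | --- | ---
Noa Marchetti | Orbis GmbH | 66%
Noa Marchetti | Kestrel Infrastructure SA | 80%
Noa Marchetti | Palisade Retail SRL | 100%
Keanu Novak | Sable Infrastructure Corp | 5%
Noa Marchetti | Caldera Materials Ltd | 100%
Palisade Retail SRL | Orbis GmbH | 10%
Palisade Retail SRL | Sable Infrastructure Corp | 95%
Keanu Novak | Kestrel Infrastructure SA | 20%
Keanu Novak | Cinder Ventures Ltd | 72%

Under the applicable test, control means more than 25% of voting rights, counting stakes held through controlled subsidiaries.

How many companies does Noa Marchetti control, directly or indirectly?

Noa holds 100% of Palisade, so Noa controls Palisade.
Noa holds 80% of Kestrel, so Noa controls Kestrel.
Noa holds 100% of Caldera, so Noa controls Caldera.
Palisade holds 95% of Sable, so Noa controls Sable.
Palisade and Noa together hold 10% + 66% = 76% of Orbis, so Noa controls Orbis.
No other company's threshold is met.
Noa controls 5 companies.

5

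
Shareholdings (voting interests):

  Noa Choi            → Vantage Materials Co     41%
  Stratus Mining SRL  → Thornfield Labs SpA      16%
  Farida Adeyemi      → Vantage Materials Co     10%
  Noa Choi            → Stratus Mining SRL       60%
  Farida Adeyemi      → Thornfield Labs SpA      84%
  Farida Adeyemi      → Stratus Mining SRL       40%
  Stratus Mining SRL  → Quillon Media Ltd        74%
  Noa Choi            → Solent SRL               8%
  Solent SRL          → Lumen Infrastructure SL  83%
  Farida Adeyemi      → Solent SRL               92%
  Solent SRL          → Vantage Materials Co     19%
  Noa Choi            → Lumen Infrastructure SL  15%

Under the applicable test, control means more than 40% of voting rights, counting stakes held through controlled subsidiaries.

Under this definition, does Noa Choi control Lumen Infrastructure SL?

No

Noa holds 60% of Stratus, so Noa controls Stratus.
Noa holds 41% of Vantage, so Noa controls Vantage.
Stratus holds 74% of Quillon, so Noa controls Quillon.
In Lumen, Noa's side holds only 15%, not > 40%.
So Noa does not control Lumen.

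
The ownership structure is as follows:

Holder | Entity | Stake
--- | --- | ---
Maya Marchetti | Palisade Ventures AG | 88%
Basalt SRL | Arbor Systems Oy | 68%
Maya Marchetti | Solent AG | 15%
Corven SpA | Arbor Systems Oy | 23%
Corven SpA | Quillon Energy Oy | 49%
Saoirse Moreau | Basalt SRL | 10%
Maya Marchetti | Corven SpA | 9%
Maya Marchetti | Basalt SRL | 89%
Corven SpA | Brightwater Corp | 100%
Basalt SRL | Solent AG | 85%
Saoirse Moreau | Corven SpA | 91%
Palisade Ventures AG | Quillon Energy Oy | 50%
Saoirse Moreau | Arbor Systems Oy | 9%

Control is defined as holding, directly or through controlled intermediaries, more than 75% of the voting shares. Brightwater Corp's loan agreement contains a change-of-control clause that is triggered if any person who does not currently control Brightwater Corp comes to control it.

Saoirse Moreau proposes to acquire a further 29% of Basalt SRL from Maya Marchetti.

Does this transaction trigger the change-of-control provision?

The purchase adds only to Saoirse's holdings (Maya's stake shrinks), so Saoirse is the only person who could newly come to control Brightwater.
Saoirse holds 91% of Corven, so Saoirse controls Corven.
Corven holds 100% of Brightwater, so Saoirse controls Brightwater.
So Saoirse already controls Brightwater before the transaction.
After the purchase, Saoirse's direct stake in Basalt rises to 10% + 29% = 39%, and Maya's stake falls to 60%.
Saoirse controlled Brightwater already, so this is not a new person acquiring control; every other person's position is unchanged or reduced.
No new person acquires control, so the clause is not triggered.

No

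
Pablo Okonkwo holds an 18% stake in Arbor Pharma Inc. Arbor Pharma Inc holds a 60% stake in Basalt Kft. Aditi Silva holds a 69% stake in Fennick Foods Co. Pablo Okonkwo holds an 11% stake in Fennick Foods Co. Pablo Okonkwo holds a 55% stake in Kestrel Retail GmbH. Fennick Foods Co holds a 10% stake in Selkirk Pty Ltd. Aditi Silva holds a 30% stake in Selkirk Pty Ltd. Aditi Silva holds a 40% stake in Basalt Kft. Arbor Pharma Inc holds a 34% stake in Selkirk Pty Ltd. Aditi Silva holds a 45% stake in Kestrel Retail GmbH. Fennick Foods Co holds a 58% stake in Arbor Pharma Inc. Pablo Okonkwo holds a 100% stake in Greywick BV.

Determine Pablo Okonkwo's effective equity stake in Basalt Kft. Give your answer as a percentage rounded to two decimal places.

14.63%

Pablo reaches Basalt along 2 paths.
Via Arbor: 18% × 60% = 10.8%.
Via Fennick → Arbor: 11% × 58% × 60% = 3.828%.
Total: 10.8% + 3.828% = 14.628%.
Rounded: 14.63%.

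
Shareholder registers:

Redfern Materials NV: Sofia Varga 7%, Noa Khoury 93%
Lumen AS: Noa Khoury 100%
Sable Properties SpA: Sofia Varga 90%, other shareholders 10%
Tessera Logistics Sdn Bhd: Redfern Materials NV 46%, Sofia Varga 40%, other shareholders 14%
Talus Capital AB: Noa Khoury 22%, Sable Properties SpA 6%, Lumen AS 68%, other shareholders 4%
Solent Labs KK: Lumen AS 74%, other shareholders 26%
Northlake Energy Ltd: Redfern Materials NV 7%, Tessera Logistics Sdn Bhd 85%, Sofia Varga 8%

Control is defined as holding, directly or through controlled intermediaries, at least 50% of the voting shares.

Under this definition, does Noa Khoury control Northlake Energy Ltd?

Noa holds 93% of Redfern, so Noa controls Redfern.
Noa holds 100% of Lumen, so Noa controls Lumen.
Noa and Lumen together hold 22% + 68% = 90% of Talus, so Noa controls Talus.
Lumen holds 74% of Solent, so Noa controls Solent.
In Northlake, Noa's side holds only 7%, not ≥ 50%.
So Noa does not control Northlake.

No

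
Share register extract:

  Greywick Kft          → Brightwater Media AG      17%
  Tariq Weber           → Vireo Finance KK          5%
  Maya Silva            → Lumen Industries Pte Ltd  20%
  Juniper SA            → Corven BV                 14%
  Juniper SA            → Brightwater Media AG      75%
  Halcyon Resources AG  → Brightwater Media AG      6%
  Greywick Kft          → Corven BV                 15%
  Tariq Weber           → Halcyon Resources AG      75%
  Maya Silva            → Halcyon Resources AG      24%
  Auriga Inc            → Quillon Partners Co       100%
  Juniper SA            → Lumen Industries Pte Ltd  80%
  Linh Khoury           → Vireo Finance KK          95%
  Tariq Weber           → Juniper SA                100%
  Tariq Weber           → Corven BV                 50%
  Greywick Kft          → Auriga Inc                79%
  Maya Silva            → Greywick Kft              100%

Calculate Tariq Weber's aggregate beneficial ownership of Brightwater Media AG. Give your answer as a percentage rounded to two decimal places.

Tariq reaches Brightwater along 2 paths.
Via Halcyon: 75% × 6% = 4.5%.
Via Juniper: 100% × 75% = 75%.
Total: 4.5% + 75% = 79.5%.
Rounded: 79.50%.

79.50%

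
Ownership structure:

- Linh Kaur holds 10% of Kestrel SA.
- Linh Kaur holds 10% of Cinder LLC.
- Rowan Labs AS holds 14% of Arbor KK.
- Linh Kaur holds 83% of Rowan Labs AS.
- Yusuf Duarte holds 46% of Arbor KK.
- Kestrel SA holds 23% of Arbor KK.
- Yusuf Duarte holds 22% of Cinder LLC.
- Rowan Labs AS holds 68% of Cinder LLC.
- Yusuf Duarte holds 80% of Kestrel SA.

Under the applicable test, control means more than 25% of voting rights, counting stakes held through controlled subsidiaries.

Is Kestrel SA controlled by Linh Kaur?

No

Linh holds 83% of Rowan, so Linh controls Rowan.
Rowan and Linh together hold 68% + 10% = 78% of Cinder, so Linh controls Cinder.
In Kestrel, Linh's side holds only 10%, not > 25%.
So Linh does not control Kestrel.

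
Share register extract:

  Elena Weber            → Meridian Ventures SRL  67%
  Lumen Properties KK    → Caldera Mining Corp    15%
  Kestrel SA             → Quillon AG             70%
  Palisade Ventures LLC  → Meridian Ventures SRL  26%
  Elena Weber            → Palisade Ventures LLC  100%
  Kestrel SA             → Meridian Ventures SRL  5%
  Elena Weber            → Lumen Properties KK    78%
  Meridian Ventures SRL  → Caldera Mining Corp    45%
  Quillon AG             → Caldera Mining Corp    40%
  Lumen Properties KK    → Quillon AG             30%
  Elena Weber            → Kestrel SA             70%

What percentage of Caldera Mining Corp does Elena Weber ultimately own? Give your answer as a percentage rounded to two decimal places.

84.09%

Elena reaches Caldera along 6 paths.
Via Meridian: 67% × 45% = 30.15%.
Via Palisade → Meridian: 100% × 26% × 45% = 11.7%.
Via Kestrel → Meridian: 70% × 5% × 45% = 1.575%.
Via Kestrel → Quillon: 70% × 70% × 40% = 19.6%.
Via Lumen → Quillon: 78% × 30% × 40% = 9.36%.
Via Lumen: 78% × 15% = 11.7%.
Total: 30.15% + 11.7% + 1.575% + 19.6% + 9.36% + 11.7% = 84.085%.
Rounded: 84.09%.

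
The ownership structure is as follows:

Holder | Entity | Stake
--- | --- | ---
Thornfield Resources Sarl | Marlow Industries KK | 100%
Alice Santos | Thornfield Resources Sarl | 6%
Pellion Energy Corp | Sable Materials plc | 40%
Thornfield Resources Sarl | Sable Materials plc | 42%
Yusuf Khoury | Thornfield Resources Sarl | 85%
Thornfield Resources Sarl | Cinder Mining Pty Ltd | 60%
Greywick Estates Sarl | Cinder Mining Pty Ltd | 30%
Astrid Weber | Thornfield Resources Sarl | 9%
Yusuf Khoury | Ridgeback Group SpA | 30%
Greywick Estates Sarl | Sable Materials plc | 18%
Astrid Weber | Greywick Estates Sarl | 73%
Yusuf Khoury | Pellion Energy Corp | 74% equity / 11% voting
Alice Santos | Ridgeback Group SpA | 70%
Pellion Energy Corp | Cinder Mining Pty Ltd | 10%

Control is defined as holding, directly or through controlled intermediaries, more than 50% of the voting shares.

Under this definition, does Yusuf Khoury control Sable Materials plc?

Yusuf holds 85% of Thornfield, so Yusuf controls Thornfield.
Thornfield holds 100% of Marlow, so Yusuf controls Marlow.
Thornfield holds 60% of Cinder, so Yusuf controls Cinder.
In Sable, Yusuf's side holds only 42%, not > 50%.
So Yusuf does not control Sable.

No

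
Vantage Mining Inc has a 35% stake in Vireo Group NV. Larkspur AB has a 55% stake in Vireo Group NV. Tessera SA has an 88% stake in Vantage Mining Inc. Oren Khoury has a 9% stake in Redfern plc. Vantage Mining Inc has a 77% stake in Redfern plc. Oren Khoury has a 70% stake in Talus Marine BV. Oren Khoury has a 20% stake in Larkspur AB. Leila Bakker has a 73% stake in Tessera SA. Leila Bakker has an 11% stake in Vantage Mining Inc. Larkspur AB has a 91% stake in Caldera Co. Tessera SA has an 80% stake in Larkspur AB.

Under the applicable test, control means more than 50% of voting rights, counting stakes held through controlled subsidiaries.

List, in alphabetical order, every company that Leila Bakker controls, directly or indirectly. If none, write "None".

Leila holds 73% of Tessera, so Leila controls Tessera.
Tessera and Leila together hold 88% + 11% = 99% of Vantage, so Leila controls Vantage.
Tessera holds 80% of Larkspur, so Leila controls Larkspur.
Larkspur and Vantage together hold 55% + 35% = 90% of Vireo, so Leila controls Vireo.
Larkspur holds 91% of Caldera, so Leila controls Caldera.
Vantage holds 77% of Redfern, so Leila controls Redfern.
No other company's threshold is met.

Caldera Co, Larkspur AB, Redfern plc, Tessera SA, Vantage Mining Inc, Vireo Group NV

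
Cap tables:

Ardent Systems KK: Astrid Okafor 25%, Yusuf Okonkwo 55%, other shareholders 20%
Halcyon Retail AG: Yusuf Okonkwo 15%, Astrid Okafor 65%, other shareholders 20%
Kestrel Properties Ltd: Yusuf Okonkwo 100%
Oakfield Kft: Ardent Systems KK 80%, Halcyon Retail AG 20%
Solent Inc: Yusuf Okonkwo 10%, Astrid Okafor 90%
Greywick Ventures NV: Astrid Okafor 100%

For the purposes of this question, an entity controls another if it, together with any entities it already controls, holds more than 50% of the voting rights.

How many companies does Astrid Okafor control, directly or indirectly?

Astrid holds 65% of Halcyon, so Astrid controls Halcyon.
Astrid holds 90% of Solent, so Astrid controls Solent.
Astrid holds 100% of Greywick, so Astrid controls Greywick.
No other company's threshold is met.
Astrid controls 3 companies.

3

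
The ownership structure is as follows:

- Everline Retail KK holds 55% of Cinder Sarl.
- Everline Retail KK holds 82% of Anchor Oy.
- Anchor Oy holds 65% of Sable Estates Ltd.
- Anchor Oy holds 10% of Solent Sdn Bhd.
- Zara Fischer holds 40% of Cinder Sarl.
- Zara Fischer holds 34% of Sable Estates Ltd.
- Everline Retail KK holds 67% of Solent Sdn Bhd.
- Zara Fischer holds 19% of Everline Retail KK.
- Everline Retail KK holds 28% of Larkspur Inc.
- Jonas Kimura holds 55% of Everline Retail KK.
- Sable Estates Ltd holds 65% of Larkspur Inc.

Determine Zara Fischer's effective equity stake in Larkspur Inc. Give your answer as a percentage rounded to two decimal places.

Zara reaches Larkspur along 3 paths.
Via Sable: 34% × 65% = 22.1%.
Via Everline → Anchor → Sable: 19% × 82% × 65% × 65% = 6.58255%.
Via Everline: 19% × 28% = 5.32%.
Total: 22.1% + 6.58255% + 5.32% = 34.00255%.
Rounded: 34.00%.

34.00%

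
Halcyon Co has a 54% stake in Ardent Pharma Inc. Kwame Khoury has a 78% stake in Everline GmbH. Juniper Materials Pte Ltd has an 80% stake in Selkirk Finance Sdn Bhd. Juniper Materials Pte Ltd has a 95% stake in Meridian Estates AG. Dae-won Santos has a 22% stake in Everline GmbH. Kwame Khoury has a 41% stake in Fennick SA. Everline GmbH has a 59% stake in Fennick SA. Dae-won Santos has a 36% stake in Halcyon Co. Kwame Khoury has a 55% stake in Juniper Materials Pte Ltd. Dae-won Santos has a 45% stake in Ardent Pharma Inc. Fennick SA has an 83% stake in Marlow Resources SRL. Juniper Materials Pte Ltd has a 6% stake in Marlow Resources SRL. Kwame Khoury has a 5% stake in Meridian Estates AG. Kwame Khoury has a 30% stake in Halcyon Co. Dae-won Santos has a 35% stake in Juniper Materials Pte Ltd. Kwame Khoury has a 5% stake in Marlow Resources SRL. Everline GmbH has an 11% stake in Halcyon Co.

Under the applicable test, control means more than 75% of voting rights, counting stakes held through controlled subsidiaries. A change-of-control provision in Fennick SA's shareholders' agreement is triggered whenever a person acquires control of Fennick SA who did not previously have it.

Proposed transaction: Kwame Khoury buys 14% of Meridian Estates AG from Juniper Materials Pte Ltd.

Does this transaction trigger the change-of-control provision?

No

The purchase adds only to Kwame's holdings (Juniper's stake shrinks), so Kwame is the only person who could newly come to control Fennick.
Kwame holds 78% of Everline, so Kwame controls Everline.
Kwame and Everline together hold 41% + 59% = 100% of Fennick, so Kwame controls Fennick.
So Kwame already controls Fennick before the transaction.
After the purchase, Kwame's direct stake in Meridian rises to 5% + 14% = 19%, and Juniper's stake falls to 81%.
Kwame controlled Fennick already, so this is not a new person acquiring control; every other person's position is unchanged or reduced.
No new person acquires control, so the clause is not triggered.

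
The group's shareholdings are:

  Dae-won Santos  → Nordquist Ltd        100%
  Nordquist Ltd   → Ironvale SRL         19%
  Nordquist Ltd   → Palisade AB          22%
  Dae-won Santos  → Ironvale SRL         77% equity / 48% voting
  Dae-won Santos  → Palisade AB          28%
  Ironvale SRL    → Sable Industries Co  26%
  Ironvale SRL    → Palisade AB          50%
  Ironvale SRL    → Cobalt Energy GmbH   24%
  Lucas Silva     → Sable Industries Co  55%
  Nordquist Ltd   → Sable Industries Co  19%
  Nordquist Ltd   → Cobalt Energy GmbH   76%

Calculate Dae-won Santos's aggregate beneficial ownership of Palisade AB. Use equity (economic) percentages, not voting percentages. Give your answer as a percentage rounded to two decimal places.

Dae-won reaches Palisade along 4 paths.
Direct stake: 28% = 28%.
Via Nordquist: 100% × 22% = 22%.
Via Nordquist → Ironvale: 100% × 19% × 50% = 9.5%.
Via Ironvale: 77% × 50% = 38.5%.
Total: 28% + 22% + 9.5% + 38.5% = 98%.
Rounded: 98.00%.

98.00%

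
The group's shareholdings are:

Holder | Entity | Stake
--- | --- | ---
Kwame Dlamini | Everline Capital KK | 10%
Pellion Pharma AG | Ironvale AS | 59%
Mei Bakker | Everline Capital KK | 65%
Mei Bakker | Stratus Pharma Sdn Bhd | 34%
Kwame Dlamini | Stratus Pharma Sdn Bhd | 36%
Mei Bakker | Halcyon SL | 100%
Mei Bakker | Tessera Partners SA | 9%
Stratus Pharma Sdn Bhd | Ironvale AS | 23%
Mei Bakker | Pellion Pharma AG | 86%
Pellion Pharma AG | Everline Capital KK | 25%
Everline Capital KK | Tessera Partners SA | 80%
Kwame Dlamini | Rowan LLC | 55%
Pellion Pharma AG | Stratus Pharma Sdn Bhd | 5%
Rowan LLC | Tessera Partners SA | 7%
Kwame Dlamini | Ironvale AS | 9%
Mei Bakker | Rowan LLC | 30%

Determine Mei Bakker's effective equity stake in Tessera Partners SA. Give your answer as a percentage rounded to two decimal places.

Mei reaches Tessera along 4 paths.
Direct stake: 9% = 9%.
Via Everline: 65% × 80% = 52%.
Via Pellion → Everline: 86% × 25% × 80% = 17.2%.
Via Rowan: 30% × 7% = 2.1%.
Total: 9% + 52% + 17.2% + 2.1% = 80.3%.
Rounded: 80.30%.

80.30%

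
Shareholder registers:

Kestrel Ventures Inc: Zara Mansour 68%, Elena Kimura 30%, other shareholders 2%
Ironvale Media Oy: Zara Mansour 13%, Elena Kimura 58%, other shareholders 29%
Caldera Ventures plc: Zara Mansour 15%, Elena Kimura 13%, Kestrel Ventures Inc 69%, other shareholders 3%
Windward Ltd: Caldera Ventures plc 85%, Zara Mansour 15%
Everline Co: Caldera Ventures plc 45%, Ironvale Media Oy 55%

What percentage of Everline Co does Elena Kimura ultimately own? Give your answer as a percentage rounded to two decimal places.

Elena reaches Everline along 3 paths.
Via Caldera: 13% × 45% = 5.85%.
Via Kestrel → Caldera: 30% × 69% × 45% = 9.315%.
Via Ironvale: 58% × 55% = 31.9%.
Total: 5.85% + 9.315% + 31.9% = 47.065%.
Rounded: 47.07%.

47.07%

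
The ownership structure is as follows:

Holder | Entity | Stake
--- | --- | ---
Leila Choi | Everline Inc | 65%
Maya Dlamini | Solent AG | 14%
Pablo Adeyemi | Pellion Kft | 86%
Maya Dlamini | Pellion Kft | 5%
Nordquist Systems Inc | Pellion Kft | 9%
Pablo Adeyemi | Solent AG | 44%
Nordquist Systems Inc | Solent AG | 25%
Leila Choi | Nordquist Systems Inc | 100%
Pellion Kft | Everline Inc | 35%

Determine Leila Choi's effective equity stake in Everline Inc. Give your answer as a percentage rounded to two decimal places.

Leila reaches Everline along 2 paths.
Direct stake: 65% = 65%.
Via Nordquist → Pellion: 100% × 9% × 35% = 3.15%.
Total: 65% + 3.15% = 68.15%.

68.15%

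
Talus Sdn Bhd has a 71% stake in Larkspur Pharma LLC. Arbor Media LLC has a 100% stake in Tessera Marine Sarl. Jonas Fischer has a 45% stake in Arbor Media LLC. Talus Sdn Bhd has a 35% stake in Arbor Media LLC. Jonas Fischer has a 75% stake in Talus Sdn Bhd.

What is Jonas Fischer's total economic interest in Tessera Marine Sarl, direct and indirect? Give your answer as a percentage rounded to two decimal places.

Jonas reaches Tessera along 2 paths.
Via Talus → Arbor: 75% × 35% × 100% = 26.25%.
Via Arbor: 45% × 100% = 45%.
Total: 26.25% + 45% = 71.25%.

71.25%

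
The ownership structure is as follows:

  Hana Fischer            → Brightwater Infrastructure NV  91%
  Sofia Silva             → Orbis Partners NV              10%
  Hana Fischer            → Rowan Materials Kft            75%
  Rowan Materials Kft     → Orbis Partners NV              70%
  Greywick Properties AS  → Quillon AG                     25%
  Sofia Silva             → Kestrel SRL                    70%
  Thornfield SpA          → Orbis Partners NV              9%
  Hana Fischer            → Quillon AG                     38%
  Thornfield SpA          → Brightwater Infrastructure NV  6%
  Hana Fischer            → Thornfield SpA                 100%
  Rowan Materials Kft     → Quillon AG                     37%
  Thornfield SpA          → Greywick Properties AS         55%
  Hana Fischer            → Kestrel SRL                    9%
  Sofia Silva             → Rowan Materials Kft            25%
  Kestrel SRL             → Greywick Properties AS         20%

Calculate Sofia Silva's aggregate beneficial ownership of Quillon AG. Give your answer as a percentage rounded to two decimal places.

12.75%

Sofia reaches Quillon along 2 paths.
Via Rowan: 25% × 37% = 9.25%.
Via Kestrel → Greywick: 70% × 20% × 25% = 3.5%.
Total: 9.25% + 3.5% = 12.75%.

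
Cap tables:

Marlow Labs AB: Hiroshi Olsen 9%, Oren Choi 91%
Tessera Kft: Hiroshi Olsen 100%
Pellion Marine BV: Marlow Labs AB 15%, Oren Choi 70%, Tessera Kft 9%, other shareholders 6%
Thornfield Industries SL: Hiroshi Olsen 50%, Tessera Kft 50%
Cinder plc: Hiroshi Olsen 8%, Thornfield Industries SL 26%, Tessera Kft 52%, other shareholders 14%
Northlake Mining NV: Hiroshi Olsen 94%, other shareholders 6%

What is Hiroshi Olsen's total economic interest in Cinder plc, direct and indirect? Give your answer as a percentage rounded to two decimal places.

86.00%

Hiroshi reaches Cinder along 4 paths.
Direct stake: 8% = 8%.
Via Thornfield: 50% × 26% = 13%.
Via Tessera → Thornfield: 100% × 50% × 26% = 13%.
Via Tessera: 100% × 52% = 52%.
Total: 8% + 13% + 13% + 52% = 86%.
Rounded: 86.00%.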